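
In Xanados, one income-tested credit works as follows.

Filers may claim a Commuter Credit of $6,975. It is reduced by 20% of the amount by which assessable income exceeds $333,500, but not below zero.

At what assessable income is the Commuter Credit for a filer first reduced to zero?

$368,375

The credit falls by 20% of each dollar above $333,500, so it reaches zero when the excess is $6,975 / 20% = $34,875: income = $333,500 + $34,875 = $368,375.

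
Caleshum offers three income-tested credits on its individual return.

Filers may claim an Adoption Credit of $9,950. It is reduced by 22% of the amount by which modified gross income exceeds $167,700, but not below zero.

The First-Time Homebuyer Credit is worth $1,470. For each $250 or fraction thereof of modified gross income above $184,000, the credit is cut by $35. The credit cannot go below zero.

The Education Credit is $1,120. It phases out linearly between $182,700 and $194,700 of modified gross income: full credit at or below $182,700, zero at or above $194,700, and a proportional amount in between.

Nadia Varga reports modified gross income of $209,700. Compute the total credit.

$710

Adoption Credit: 22% of the $42,000 excess over $167,700 is $9,240; credit = $9,950 − $9,240 = $710.
First-Time Homebuyer Credit: income exceeds $184,000 by $25,700 → 103 increments × $35 = $3,605 ≥ base, so the credit is $0.
Education Credit: $209,700 is at or above $194,700, so the credit is $0.
Total: $710 + $0 + $0 = $710.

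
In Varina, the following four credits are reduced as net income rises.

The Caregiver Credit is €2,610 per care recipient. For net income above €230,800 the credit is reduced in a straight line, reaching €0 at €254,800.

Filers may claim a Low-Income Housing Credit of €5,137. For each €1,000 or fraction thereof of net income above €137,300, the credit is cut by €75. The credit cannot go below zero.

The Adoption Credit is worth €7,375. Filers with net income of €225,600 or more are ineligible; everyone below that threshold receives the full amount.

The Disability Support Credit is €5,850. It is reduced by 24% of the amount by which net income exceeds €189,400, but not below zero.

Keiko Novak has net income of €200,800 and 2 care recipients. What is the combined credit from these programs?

Caregiver Credit: base = 2 × €2,610 = €5,220. €200,800 is at or below the €230,800 threshold, so the full €5,220 applies.
Low-Income Housing Credit: income exceeds €137,300 by €63,500, which is 64 full-or-partial €1,000 increments; reduction = 64 × €75 = €4,800, leaving €337.
Adoption Credit: €200,800 is below the €225,600 cutoff, so the full €7,375 applies.
Disability Support Credit: 24% of the €11,400 excess over €189,400 is €2,736; credit = €5,850 − €2,736 = €3,114.
Total: €5,220 + €337 + €7,375 + €3,114 = €16,046.

€16,046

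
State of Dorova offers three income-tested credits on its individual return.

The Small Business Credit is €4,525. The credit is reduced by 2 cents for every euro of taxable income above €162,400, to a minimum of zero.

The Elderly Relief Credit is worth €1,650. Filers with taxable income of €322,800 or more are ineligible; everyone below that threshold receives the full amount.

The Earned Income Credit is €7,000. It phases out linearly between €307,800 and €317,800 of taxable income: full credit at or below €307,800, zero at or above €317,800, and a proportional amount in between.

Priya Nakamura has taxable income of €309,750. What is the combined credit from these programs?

Small Business Credit: 2% of the €147,350 excess over €162,400 is €2,947; credit = €4,525 − €2,947 = €1,578.
Elderly Relief Credit: €309,750 is below the €322,800 cutoff, so the full €1,650 applies.
Earned Income Credit: €309,750 is €1,950 into a €10,000 phase-out range, leaving 8,050/10,000 of the credit: €7,000 × 8,050/10,000 = €5,635.
Total: €1,578 + €1,650 + €5,635 = €8,863.

€8,863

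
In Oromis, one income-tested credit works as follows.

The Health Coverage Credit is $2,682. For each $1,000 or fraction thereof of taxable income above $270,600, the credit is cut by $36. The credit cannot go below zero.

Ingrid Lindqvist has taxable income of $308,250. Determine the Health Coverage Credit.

Health Coverage Credit: income exceeds $270,600 by $37,650, which is 38 full-or-partial $1,000 increments; reduction = 38 × $36 = $1,368, leaving $1,314.

$1,314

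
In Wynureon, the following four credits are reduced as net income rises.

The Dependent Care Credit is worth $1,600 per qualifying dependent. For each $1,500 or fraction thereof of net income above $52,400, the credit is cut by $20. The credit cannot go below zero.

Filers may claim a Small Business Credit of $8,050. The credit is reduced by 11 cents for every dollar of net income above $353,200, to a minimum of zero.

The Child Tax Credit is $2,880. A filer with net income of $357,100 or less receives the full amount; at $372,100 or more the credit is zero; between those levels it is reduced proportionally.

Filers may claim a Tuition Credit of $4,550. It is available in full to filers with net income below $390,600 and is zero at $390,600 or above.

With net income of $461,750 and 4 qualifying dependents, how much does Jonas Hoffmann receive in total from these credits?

$940

Dependent Care Credit: base = 4 × $1,600 = $6,400. income exceeds $52,400 by $409,350, which is 273 full-or-partial $1,500 increments; reduction = 273 × $20 = $5,460, leaving $940.
Small Business Credit: 11% of the $108,550 excess over $353,200 is $11,940.50 ≥ base, so the credit is $0.
Child Tax Credit: $461,750 is at or above $372,100, so the credit is $0.
Tuition Credit: $461,750 meets or exceeds the $390,600 cutoff, so the credit is $0.
Total: $940 + $0 + $0 + $0 = $940.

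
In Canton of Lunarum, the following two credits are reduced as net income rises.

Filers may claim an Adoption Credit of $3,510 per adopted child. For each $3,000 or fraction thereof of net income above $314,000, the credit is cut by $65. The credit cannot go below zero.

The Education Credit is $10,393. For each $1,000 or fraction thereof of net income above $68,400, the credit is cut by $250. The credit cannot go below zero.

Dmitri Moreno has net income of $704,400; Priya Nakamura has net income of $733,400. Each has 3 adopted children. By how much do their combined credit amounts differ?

$585

Dmitri ($704,400): Adoption Credit: base = 3 × $3,510 = $10,530. income exceeds $314,000 by $390,400, which is 131 full-or-partial $3,000 increments; reduction = 131 × $65 = $8,515, leaving $2,015. Education Credit: income exceeds $68,400 by $636,000 → 636 increments × $250 = $159,000 ≥ base, so the credit is $0. total $2,015 + $0 = $2,015
Priya ($733,400): Adoption Credit: base = 3 × $3,510 = $10,530. income exceeds $314,000 by $419,400, which is 140 full-or-partial $3,000 increments; reduction = 140 × $65 = $9,100, leaving $1,430. Education Credit: income exceeds $68,400 by $665,000 → 665 increments × $250 = $166,250 ≥ base, so the credit is $0. total $1,430 + $0 = $1,430
Difference: |$2,015 − $1,430| = $585.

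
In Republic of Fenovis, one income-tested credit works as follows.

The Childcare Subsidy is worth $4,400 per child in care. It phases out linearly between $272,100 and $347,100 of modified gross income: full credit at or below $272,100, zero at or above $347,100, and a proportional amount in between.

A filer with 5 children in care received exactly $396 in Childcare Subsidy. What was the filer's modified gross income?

Full credit = 5 × $4,400 = $22,000.
$396 is 396/22,000 of the full $22,000, so 21,604/22,000 of the $75,000 range has been used: income = $272,100 + $75,000 × 21,604/22,000 = $345,750.

$345,750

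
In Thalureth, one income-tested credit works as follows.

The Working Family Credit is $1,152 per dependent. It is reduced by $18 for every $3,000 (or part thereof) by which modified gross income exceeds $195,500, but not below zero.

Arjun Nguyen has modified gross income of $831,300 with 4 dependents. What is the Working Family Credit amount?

Working Family Credit: base = 4 × $1,152 = $4,608. income exceeds $195,500 by $635,800, which is 212 full-or-partial $3,000 increments; reduction = 212 × $18 = $3,816, leaving $792.

$792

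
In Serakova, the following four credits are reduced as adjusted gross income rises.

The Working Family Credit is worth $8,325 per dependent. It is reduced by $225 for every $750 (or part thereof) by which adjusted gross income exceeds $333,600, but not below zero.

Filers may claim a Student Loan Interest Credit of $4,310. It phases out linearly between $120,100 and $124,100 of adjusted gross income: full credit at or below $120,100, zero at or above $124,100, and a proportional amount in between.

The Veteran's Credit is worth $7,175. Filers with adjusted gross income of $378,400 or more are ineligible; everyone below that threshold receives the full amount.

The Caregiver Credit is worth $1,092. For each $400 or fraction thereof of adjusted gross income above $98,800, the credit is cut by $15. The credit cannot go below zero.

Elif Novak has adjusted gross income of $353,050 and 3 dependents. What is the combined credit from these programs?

Working Family Credit: base = 3 × $8,325 = $24,975. income exceeds $333,600 by $19,450, which is 26 full-or-partial $750 increments; reduction = 26 × $225 = $5,850, leaving $19,125.
Student Loan Interest Credit: $353,050 is at or above $124,100, so the credit is $0.
Veteran's Credit: $353,050 is below the $378,400 cutoff, so the full $7,175 applies.
Caregiver Credit: income exceeds $98,800 by $254,250 → 636 increments × $15 = $9,540 ≥ base, so the credit is $0.
Total: $19,125 + $0 + $7,175 + $0 = $26,300.

$26,300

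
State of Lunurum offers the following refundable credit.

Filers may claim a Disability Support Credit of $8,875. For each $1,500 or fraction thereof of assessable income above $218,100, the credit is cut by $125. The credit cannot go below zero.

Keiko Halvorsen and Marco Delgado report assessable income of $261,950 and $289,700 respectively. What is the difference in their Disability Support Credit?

Keiko ($261,950): Disability Support Credit: income exceeds $218,100 by $43,850, which is 30 full-or-partial $1,500 increments; reduction = 30 × $125 = $3,750, leaving $5,125.
Marco ($289,700): Disability Support Credit: income exceeds $218,100 by $71,600, which is 48 full-or-partial $1,500 increments; reduction = 48 × $125 = $6,000, leaving $2,875.
Difference: |$5,125 − $2,875| = $2,250.

$2,250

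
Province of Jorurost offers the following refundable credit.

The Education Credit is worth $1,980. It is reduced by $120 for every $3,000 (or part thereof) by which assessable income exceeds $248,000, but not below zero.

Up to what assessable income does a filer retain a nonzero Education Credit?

$296,000

After 16 increments the reduction is 16 × $120 = $1,920, leaving $60; one more increment wipes it out. Increment 16 ends at excess 16 × $3,000 = $48,000, so the highest qualifying income is $248,000 + $48,000 = $296,000.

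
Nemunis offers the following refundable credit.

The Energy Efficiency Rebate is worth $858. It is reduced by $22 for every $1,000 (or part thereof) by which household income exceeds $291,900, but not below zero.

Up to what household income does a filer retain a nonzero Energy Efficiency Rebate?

After 38 increments the reduction is 38 × $22 = $836, leaving $22; one more increment wipes it out. Increment 38 ends at excess 38 × $1,000 = $38,000, so the highest qualifying income is $291,900 + $38,000 = $329,900.

$329,900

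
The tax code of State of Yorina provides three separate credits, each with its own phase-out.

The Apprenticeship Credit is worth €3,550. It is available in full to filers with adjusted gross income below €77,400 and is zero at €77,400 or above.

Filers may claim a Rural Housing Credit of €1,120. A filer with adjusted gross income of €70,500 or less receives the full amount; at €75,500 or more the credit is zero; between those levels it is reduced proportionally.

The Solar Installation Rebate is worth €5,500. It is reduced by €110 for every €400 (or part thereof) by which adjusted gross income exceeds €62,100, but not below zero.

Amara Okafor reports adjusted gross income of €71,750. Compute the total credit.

€7,140

Apprenticeship Credit: €71,750 is below the €77,400 cutoff, so the full €3,550 applies.
Rural Housing Credit: €71,750 is €1,250 into a €5,000 phase-out range, leaving 3,750/5,000 of the credit: €1,120 × 3,750/5,000 = €840.
Solar Installation Rebate: income exceeds €62,100 by €9,650, which is 25 full-or-partial €400 increments; reduction = 25 × €110 = €2,750, leaving €2,750.
Total: €3,550 + €840 + €2,750 = €7,140.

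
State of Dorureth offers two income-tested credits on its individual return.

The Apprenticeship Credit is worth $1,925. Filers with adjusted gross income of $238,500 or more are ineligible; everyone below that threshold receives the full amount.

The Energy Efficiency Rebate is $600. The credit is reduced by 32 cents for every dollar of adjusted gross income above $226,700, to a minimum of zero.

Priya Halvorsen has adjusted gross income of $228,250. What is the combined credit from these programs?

$2,029

Apprenticeship Credit: $228,250 is below the $238,500 cutoff, so the full $1,925 applies.
Energy Efficiency Rebate: 32% of the $1,550 excess over $226,700 is $496; credit = $600 − $496 = $104.
Total: $1,925 + $104 = $2,029.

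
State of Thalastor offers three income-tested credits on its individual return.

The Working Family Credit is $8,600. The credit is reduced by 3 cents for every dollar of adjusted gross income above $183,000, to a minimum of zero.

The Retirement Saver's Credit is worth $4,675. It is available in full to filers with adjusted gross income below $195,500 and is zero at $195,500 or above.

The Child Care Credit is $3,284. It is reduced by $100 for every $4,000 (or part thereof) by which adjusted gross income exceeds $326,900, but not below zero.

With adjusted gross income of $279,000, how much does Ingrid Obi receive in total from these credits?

Working Family Credit: 3% of the $96,000 excess over $183,000 is $2,880; credit = $8,600 − $2,880 = $5,720.
Retirement Saver's Credit: $279,000 meets or exceeds the $195,500 cutoff, so the credit is $0.
Child Care Credit: $279,000 is at or below the $326,900 threshold, so the full $3,284 applies.
Total: $5,720 + $0 + $3,284 = $9,004.

$9,004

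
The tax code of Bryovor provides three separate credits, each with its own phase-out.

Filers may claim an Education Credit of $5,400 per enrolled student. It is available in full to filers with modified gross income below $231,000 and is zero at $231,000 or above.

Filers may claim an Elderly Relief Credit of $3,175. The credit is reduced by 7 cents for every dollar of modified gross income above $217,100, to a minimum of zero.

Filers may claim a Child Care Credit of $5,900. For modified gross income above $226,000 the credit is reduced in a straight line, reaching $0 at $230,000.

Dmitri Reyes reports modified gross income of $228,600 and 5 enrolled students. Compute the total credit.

Education Credit: base = 5 × $5,400 = $27,000. $228,600 is below the $231,000 cutoff, so the full $27,000 applies.
Elderly Relief Credit: 7% of the $11,500 excess over $217,100 is $805; credit = $3,175 − $805 = $2,370.
Child Care Credit: $228,600 is $2,600 into a $4,000 phase-out range, leaving 1,400/4,000 of the credit: $5,900 × 1,400/4,000 = $2,065.
Total: $27,000 + $2,370 + $2,065 = $31,435.

$31,435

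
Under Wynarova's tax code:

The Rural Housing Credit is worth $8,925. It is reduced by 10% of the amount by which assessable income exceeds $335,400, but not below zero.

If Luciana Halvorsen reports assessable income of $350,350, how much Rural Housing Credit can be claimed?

$7,430

Rural Housing Credit: 10% of the $14,950 excess over $335,400 is $1,495; credit = $8,925 − $1,495 = $7,430.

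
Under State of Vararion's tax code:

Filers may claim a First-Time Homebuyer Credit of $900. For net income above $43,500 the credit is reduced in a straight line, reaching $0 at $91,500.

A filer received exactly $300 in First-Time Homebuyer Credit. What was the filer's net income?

$300 is 300/900 of the full $900, so 600/900 of the $48,000 range has been used: income = $43,500 + $48,000 × 600/900 = $75,500.

$75,500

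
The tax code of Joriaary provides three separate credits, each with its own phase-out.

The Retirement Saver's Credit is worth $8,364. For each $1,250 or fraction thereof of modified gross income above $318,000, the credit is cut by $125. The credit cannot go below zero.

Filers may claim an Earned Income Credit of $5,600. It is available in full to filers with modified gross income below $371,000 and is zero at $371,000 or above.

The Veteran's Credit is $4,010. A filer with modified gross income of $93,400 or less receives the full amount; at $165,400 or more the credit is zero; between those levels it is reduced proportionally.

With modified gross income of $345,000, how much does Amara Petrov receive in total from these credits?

$11,214

Retirement Saver's Credit: income exceeds $318,000 by $27,000, which is 22 full-or-partial $1,250 increments; reduction = 22 × $125 = $2,750, leaving $5,614.
Earned Income Credit: $345,000 is below the $371,000 cutoff, so the full $5,600 applies.
Veteran's Credit: $345,000 is at or above $165,400, so the credit is $0.
Total: $5,614 + $5,600 + $0 = $11,214.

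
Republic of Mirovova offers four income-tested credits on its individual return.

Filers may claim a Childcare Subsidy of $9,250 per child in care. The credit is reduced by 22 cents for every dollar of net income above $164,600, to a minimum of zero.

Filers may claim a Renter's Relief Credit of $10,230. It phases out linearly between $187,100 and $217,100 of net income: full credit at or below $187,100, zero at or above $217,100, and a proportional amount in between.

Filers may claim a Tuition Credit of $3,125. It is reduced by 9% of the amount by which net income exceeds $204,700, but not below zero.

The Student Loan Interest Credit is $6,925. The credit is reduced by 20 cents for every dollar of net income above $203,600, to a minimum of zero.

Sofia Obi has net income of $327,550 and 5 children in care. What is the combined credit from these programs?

Childcare Subsidy: base = 5 × $9,250 = $46,250. 22% of the $162,950 excess over $164,600 is $35,849; credit = $46,250 − $35,849 = $10,401.
Renter's Relief Credit: $327,550 is at or above $217,100, so the credit is $0.
Tuition Credit: 9% of the $122,850 excess over $204,700 is $11,056.50 ≥ base, so the credit is $0.
Student Loan Interest Credit: 20% of the $123,950 excess over $203,600 is $24,790 ≥ base, so the credit is $0.
Total: $10,401 + $0 + $0 + $0 = $10,401.

$10,401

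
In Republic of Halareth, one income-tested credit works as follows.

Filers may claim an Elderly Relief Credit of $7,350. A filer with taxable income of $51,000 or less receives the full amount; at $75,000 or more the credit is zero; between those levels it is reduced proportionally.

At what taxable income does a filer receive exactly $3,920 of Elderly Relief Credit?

$62,200

$3,920 is 3,920/7,350 of the full $7,350, so 3,430/7,350 of the $24,000 range has been used: income = $51,000 + $24,000 × 3,430/7,350 = $62,200.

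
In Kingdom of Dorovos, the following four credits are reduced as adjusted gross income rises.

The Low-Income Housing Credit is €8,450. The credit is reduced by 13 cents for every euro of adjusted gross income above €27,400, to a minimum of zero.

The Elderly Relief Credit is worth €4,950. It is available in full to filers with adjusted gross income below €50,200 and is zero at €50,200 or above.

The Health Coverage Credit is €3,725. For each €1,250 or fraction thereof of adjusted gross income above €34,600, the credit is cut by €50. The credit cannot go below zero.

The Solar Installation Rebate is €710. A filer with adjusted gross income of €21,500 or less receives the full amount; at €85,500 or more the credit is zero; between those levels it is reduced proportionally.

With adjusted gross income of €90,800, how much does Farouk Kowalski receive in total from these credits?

€1,683

Low-Income Housing Credit: 13% of the €63,400 excess over €27,400 is €8,242; credit = €8,450 − €8,242 = €208.
Elderly Relief Credit: €90,800 meets or exceeds the €50,200 cutoff, so the credit is €0.
Health Coverage Credit: income exceeds €34,600 by €56,200, which is 45 full-or-partial €1,250 increments; reduction = 45 × €50 = €2,250, leaving €1,475.
Solar Installation Rebate: €90,800 is at or above €85,500, so the credit is €0.
Total: €208 + €0 + €1,475 + €0 = €1,683.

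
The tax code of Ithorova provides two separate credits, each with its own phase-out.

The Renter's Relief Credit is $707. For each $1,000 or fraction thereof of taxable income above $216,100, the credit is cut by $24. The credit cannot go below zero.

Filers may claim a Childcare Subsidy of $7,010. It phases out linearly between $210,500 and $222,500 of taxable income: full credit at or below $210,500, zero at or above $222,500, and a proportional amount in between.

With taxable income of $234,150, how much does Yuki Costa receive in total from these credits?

$251

Renter's Relief Credit: income exceeds $216,100 by $18,050, which is 19 full-or-partial $1,000 increments; reduction = 19 × $24 = $456, leaving $251.
Childcare Subsidy: $234,150 is at or above $222,500, so the credit is $0.
Total: $251 + $0 = $251.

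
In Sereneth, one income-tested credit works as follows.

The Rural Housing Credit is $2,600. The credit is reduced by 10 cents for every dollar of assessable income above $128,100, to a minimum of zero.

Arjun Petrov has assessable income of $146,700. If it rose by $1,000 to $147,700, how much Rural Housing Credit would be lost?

$100

At $146,700 — 10% of the $18,600 excess over $128,100 is $1,860; credit = $2,600 − $1,860 = $740.
At $147,700 — 10% of the $19,600 excess over $128,100 is $1,960; credit = $2,600 − $1,960 = $640.
Lost: $740 − $640 = $100.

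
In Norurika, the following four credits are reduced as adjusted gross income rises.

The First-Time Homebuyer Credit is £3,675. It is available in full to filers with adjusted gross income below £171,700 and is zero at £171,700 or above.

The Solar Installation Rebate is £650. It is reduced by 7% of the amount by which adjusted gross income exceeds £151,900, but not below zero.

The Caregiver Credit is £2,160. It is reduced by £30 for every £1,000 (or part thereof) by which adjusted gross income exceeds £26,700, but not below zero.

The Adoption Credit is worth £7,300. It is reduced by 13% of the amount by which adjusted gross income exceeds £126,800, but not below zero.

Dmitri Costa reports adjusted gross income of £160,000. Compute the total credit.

£6,742

First-Time Homebuyer Credit: £160,000 is below the £171,700 cutoff, so the full £3,675 applies.
Solar Installation Rebate: 7% of the £8,100 excess over £151,900 is £567; credit = £650 − £567 = £83.
Caregiver Credit: income exceeds £26,700 by £133,300 → 134 increments × £30 = £4,020 ≥ base, so the credit is £0.
Adoption Credit: 13% of the £33,200 excess over £126,800 is £4,316; credit = £7,300 − £4,316 = £2,984.
Total: £3,675 + £83 + £0 + £2,984 = £6,742.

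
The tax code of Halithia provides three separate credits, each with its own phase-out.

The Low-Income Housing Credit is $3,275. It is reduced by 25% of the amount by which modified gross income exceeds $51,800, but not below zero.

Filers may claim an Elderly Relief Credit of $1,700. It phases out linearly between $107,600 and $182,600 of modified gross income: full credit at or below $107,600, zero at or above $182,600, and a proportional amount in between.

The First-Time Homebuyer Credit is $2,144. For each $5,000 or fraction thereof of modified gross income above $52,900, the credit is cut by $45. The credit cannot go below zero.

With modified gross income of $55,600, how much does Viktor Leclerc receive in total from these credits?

$6,124

Low-Income Housing Credit: 25% of the $3,800 excess over $51,800 is $950; credit = $3,275 − $950 = $2,325.
Elderly Relief Credit: $55,600 is at or below the $107,600 threshold, so the full $1,700 applies.
First-Time Homebuyer Credit: income exceeds $52,900 by $2,700, which is 1 full-or-partial $5,000 increment; reduction = 1 × $45 = $45, leaving $2,099.
Total: $2,325 + $1,700 + $2,099 = $6,124.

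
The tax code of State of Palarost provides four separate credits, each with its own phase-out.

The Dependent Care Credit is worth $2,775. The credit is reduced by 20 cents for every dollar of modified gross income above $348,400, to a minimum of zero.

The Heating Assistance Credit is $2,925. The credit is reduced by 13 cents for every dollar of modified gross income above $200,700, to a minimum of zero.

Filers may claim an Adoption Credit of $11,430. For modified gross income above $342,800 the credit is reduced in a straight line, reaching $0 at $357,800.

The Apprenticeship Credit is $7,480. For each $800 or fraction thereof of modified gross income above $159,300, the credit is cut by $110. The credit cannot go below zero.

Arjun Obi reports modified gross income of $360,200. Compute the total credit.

$415

Dependent Care Credit: 20% of the $11,800 excess over $348,400 is $2,360; credit = $2,775 − $2,360 = $415.
Heating Assistance Credit: 13% of the $159,500 excess over $200,700 is $20,735 ≥ base, so the credit is $0.
Adoption Credit: $360,200 is at or above $357,800, so the credit is $0.
Apprenticeship Credit: income exceeds $159,300 by $200,900 → 252 increments × $110 = $27,720 ≥ base, so the credit is $0.
Total: $415 + $0 + $0 + $0 = $415.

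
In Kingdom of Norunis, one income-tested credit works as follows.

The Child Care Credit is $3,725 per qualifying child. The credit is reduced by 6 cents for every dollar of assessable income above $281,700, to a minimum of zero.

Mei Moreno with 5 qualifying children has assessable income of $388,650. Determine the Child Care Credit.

$12,208

Child Care Credit: base = 5 × $3,725 = $18,625. 6% of the $106,950 excess over $281,700 is $6,417; credit = $18,625 − $6,417 = $12,208.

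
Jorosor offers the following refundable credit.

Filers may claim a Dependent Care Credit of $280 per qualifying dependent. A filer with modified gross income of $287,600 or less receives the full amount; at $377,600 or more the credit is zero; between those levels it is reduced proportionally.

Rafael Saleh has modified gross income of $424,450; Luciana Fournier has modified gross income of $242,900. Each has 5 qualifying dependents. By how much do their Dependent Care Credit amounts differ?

Rafael ($424,450): Dependent Care Credit: base = 5 × $280 = $1,400. $424,450 is at or above $377,600, so the credit is $0.
Luciana ($242,900): Dependent Care Credit: base = 5 × $280 = $1,400. $242,900 is at or below the $287,600 threshold, so the full $1,400 applies.
Difference: |$0 − $1,400| = $1,400.

$1,400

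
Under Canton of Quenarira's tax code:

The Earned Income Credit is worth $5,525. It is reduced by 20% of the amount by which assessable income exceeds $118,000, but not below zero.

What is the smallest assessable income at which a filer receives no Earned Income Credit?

$145,625

The credit falls by 20% of each dollar above $118,000, so it reaches zero when the excess is $5,525 / 20% = $27,625: income = $118,000 + $27,625 = $145,625.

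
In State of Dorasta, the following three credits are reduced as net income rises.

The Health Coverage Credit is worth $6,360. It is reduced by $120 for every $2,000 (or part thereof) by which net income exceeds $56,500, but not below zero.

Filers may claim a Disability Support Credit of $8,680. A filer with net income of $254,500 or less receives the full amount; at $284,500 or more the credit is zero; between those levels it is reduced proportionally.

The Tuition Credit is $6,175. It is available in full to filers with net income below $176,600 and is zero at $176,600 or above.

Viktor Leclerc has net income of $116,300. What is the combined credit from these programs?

Health Coverage Credit: income exceeds $56,500 by $59,800, which is 30 full-or-partial $2,000 increments; reduction = 30 × $120 = $3,600, leaving $2,760.
Disability Support Credit: $116,300 is at or below the $254,500 threshold, so the full $8,680 applies.
Tuition Credit: $116,300 is below the $176,600 cutoff, so the full $6,175 applies.
Total: $2,760 + $8,680 + $6,175 = $17,615.

$17,615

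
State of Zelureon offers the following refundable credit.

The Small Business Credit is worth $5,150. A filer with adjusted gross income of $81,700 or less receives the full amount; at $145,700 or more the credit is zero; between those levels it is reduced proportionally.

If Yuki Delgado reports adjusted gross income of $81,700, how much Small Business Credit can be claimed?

Small Business Credit: $81,700 is at or below the $81,700 threshold, so the full $5,150 applies.

$5,150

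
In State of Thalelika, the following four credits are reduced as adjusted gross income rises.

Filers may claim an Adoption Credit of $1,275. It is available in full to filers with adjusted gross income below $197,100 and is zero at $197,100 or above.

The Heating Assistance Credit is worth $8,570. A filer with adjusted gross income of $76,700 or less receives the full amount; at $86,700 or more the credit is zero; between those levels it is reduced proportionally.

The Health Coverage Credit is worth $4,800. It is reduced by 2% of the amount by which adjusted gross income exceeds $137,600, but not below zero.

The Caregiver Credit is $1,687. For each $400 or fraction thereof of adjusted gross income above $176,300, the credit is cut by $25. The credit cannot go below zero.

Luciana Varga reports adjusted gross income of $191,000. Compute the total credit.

Adoption Credit: $191,000 is below the $197,100 cutoff, so the full $1,275 applies.
Heating Assistance Credit: $191,000 is at or above $86,700, so the credit is $0.
Health Coverage Credit: 2% of the $53,400 excess over $137,600 is $1,068; credit = $4,800 − $1,068 = $3,732.
Caregiver Credit: income exceeds $176,300 by $14,700, which is 37 full-or-partial $400 increments; reduction = 37 × $25 = $925, leaving $762.
Total: $1,275 + $0 + $3,732 + $762 = $5,769.

$5,769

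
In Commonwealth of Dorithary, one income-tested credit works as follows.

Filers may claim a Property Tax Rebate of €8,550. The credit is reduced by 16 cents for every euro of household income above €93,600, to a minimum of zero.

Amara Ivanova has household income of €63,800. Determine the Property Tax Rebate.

€8,550

Property Tax Rebate: €63,800 is at or below the €93,600 threshold, so the full €8,550 applies.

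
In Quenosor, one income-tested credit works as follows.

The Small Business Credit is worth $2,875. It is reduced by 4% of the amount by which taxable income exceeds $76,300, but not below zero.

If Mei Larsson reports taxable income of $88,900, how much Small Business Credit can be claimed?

$2,371

Small Business Credit: 4% of the $12,600 excess over $76,300 is $504; credit = $2,875 − $504 = $2,371.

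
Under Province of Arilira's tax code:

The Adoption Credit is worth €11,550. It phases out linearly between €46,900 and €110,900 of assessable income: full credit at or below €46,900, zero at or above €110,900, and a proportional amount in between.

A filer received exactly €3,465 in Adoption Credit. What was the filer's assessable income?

€91,700

€3,465 is 3,465/11,550 of the full €11,550, so 8,085/11,550 of the €64,000 range has been used: income = €46,900 + €64,000 × 8,085/11,550 = €91,700.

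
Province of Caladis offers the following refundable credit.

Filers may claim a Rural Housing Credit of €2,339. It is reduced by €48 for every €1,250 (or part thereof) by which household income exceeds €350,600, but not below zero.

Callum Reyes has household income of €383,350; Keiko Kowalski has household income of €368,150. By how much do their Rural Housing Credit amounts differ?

Callum (€383,350): Rural Housing Credit: income exceeds €350,600 by €32,750, which is 27 full-or-partial €1,250 increments; reduction = 27 × €48 = €1,296, leaving €1,043.
Keiko (€368,150): Rural Housing Credit: income exceeds €350,600 by €17,550, which is 15 full-or-partial €1,250 increments; reduction = 15 × €48 = €720, leaving €1,619.
Difference: |€1,043 − €1,619| = €576.

€576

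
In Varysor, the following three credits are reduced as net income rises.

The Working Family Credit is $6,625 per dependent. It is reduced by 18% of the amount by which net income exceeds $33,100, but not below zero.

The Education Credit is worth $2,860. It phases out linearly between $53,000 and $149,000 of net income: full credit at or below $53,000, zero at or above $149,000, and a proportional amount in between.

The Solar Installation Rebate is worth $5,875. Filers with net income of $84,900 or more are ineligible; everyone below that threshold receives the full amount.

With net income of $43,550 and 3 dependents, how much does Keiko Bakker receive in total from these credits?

$26,729

Working Family Credit: base = 3 × $6,625 = $19,875. 18% of the $10,450 excess over $33,100 is $1,881; credit = $19,875 − $1,881 = $17,994.
Education Credit: $43,550 is at or below the $53,000 threshold, so the full $2,860 applies.
Solar Installation Rebate: $43,550 is below the $84,900 cutoff, so the full $5,875 applies.
Total: $17,994 + $2,860 + $5,875 = $26,729.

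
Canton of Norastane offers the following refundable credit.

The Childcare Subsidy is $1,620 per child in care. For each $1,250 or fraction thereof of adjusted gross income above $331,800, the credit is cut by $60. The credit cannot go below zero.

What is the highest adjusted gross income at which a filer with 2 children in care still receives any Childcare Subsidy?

Full credit = 2 × $1,620 = $3,240.
After 53 increments the reduction is 53 × $60 = $3,180, leaving $60; one more increment wipes it out. Increment 53 ends at excess 53 × $1,250 = $66,250, so the highest qualifying income is $331,800 + $66,250 = $398,050.

$398,050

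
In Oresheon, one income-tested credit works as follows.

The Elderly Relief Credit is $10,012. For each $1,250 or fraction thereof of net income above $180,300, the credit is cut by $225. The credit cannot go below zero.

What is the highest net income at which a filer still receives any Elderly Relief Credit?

$235,300

After 44 increments the reduction is 44 × $225 = $9,900, leaving $112; one more increment wipes it out. Increment 44 ends at excess 44 × $1,250 = $55,000, so the highest qualifying income is $180,300 + $55,000 = $235,300.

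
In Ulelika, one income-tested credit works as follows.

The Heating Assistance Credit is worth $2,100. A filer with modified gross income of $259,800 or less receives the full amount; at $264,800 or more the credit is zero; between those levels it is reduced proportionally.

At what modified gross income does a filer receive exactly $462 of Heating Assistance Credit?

$263,700

$462 is 462/2,100 of the full $2,100, so 1,638/2,100 of the $5,000 range has been used: income = $259,800 + $5,000 × 1,638/2,100 = $263,700.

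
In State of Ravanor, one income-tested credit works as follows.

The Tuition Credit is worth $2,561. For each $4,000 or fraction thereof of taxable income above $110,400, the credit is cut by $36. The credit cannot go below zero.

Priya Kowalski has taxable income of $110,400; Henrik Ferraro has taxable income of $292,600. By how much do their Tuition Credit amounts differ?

$1,656

Priya ($110,400): Tuition Credit: $110,400 is at or below the $110,400 threshold, so the full $2,561 applies.
Henrik ($292,600): Tuition Credit: income exceeds $110,400 by $182,200, which is 46 full-or-partial $4,000 increments; reduction = 46 × $36 = $1,656, leaving $905.
Difference: |$2,561 − $905| = $1,656.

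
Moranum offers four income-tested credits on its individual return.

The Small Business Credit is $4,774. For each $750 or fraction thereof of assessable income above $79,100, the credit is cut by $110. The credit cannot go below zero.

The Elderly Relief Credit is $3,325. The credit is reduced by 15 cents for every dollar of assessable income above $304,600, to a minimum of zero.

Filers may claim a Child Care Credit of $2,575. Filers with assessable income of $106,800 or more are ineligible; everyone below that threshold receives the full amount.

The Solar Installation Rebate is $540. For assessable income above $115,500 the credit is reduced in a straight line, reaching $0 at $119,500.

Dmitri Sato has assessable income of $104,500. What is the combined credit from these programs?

Small Business Credit: income exceeds $79,100 by $25,400, which is 34 full-or-partial $750 increments; reduction = 34 × $110 = $3,740, leaving $1,034.
Elderly Relief Credit: $104,500 is at or below the $304,600 threshold, so the full $3,325 applies.
Child Care Credit: $104,500 is below the $106,800 cutoff, so the full $2,575 applies.
Solar Installation Rebate: $104,500 is at or below the $115,500 threshold, so the full $540 applies.
Total: $1,034 + $3,325 + $2,575 + $540 = $7,474.

$7,474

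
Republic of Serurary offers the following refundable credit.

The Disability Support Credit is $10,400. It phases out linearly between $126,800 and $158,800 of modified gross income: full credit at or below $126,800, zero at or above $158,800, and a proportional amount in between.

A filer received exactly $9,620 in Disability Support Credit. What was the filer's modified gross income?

$129,200

$9,620 is 9,620/10,400 of the full $10,400, so 780/10,400 of the $32,000 range has been used: income = $126,800 + $32,000 × 780/10,400 = $129,200.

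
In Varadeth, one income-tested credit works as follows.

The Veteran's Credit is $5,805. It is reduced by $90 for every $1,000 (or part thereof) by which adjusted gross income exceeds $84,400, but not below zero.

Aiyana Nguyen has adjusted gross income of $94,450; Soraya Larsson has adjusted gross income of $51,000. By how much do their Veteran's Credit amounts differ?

Aiyana ($94,450): Veteran's Credit: income exceeds $84,400 by $10,050, which is 11 full-or-partial $1,000 increments; reduction = 11 × $90 = $990, leaving $4,815.
Soraya ($51,000): Veteran's Credit: $51,000 is at or below the $84,400 threshold, so the full $5,805 applies.
Difference: |$4,815 − $5,805| = $990.

$990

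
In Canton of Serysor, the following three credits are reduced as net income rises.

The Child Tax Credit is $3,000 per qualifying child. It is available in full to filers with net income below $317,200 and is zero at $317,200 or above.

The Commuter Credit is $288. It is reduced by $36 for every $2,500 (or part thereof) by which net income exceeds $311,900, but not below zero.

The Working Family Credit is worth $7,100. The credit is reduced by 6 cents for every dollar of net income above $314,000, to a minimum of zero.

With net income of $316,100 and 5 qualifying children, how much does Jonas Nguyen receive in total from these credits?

$22,190

Child Tax Credit: base = 5 × $3,000 = $15,000. $316,100 is below the $317,200 cutoff, so the full $15,000 applies.
Commuter Credit: income exceeds $311,900 by $4,200, which is 2 full-or-partial $2,500 increments; reduction = 2 × $36 = $72, leaving $216.
Working Family Credit: 6% of the $2,100 excess over $314,000 is $126; credit = $7,100 − $126 = $6,974.
Total: $15,000 + $216 + $6,974 = $22,190.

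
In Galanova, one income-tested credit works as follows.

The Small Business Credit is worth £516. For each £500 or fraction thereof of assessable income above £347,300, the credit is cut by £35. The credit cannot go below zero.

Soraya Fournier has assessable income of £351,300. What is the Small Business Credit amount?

Small Business Credit: income exceeds £347,300 by £4,000, which is 8 full-or-partial £500 increments; reduction = 8 × £35 = £280, leaving £236.

£236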